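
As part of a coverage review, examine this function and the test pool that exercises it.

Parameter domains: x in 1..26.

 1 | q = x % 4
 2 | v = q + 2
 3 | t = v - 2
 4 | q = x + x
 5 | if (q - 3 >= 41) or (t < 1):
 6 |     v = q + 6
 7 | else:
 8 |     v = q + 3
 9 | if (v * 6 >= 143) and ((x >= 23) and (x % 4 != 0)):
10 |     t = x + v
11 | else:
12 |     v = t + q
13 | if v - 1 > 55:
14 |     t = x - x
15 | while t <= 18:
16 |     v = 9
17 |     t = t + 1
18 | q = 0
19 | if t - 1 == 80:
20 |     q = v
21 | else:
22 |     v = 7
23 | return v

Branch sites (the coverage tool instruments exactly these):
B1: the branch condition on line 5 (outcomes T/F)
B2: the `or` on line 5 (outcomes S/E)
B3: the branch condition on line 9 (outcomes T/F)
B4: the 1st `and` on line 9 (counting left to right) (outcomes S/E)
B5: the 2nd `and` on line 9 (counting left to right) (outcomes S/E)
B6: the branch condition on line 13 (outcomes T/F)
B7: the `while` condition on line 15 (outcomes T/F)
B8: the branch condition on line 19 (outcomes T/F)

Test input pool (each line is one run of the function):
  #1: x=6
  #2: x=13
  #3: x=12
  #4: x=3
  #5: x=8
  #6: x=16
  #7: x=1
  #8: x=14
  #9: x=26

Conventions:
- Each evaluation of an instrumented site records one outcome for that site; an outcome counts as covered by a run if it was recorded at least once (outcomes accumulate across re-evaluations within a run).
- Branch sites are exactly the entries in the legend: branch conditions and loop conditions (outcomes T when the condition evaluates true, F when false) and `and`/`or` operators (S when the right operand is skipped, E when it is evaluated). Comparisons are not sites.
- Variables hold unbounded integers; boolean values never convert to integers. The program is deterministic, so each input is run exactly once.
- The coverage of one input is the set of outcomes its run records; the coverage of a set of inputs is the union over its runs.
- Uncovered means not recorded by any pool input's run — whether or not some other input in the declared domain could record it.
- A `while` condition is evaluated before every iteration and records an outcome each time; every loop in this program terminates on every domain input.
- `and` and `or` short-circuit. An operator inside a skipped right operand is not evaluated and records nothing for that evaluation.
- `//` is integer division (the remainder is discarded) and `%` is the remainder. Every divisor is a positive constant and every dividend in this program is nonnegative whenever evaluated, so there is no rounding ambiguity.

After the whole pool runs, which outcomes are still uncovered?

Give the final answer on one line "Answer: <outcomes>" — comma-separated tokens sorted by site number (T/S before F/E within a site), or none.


input #1, x=6: events B2->E, B1->F, B4->S, B3->F, B6->F, B7->T, B7->T, B7->T, B7->T, B7->T, B7->T, B7->T, B7->T, B7->T, ...; outcomes B1=F, B2=E, B3=F, B4=S, B6=F, B7=T, B7=F, B8=F
input #2, x=13: events B2->E, B1->F, B4->E, B5->S, B3->F, B6->F, B7->T, B7->T, B7->T, B7->T, B7->T, B7->T, B7->T, B7->T, ...; outcomes B1=F, B2=E, B3=F, B4=E, B5=S, B6=F, B7=T, B7=F, B8=F
input #3, x=12: events B2->E, B1->T, B4->E, B5->S, B3->F, B6->F, B7->T, B7->T, B7->T, B7->T, B7->T, B7->T, B7->T, B7->T, ...; outcomes B1=T, B2=E, B3=F, B4=E, B5=S, B6=F, B7=T, B7=F, B8=F
input #4, x=3: events B2->E, B1->F, B4->S, B3->F, B6->F, B7->T, B7->T, B7->T, B7->T, B7->T, B7->T, B7->T, B7->T, B7->T, ...; outcomes B1=F, B2=E, B3=F, B4=S, B6=F, B7=T, B7=F, B8=F
input #5, x=8: events B2->E, B1->T, B4->S, B3->F, B6->F, B7->T, B7->T, B7->T, B7->T, B7->T, B7->T, B7->T, B7->T, B7->T, ...; outcomes B1=T, B2=E, B3=F, B4=S, B6=F, B7=T, B7=F, B8=F
input #6, x=16: events B2->E, B1->T, B4->E, B5->S, B3->F, B6->F, B7->T, B7->T, B7->T, B7->T, B7->T, B7->T, B7->T, B7->T, ...; outcomes B1=T, B2=E, B3=F, B4=E, B5=S, B6=F, B7=T, B7=F, B8=F
input #7, x=1: events B2->E, B1->F, B4->S, B3->F, B6->F, B7->T, B7->T, B7->T, B7->T, B7->T, B7->T, B7->T, B7->T, B7->T, ...; outcomes B1=F, B2=E, B3=F, B4=S, B6=F, B7=T, B7=F, B8=F
input #8, x=14: events B2->E, B1->F, B4->E, B5->S, B3->F, B6->F, B7->T, B7->T, B7->T, B7->T, B7->T, B7->T, B7->T, B7->T, ...; outcomes B1=F, B2=E, B3=F, B4=E, B5=S, B6=F, B7=T, B7=F, B8=F
input #9, x=26: events B2->S, B1->T, B4->E, B5->E, B3->T, B6->T, B7->T, B7->T, B7->T, B7->T, B7->T, B7->T, B7->T, B7->T, ...; outcomes B1=T, B2=S, B3=T, B4=E, B5=E, B6=T, B7=T, B7=F, B8=F
union over the pool: B1=T, B1=F, B2=S, B2=E, B3=T, B3=F, B4=S, B4=E, B5=S, B5=E, B6=T, B6=F, B7=T, B7=F, B8=F
uncovered (1 of 16): B8=T
Answer: B8=T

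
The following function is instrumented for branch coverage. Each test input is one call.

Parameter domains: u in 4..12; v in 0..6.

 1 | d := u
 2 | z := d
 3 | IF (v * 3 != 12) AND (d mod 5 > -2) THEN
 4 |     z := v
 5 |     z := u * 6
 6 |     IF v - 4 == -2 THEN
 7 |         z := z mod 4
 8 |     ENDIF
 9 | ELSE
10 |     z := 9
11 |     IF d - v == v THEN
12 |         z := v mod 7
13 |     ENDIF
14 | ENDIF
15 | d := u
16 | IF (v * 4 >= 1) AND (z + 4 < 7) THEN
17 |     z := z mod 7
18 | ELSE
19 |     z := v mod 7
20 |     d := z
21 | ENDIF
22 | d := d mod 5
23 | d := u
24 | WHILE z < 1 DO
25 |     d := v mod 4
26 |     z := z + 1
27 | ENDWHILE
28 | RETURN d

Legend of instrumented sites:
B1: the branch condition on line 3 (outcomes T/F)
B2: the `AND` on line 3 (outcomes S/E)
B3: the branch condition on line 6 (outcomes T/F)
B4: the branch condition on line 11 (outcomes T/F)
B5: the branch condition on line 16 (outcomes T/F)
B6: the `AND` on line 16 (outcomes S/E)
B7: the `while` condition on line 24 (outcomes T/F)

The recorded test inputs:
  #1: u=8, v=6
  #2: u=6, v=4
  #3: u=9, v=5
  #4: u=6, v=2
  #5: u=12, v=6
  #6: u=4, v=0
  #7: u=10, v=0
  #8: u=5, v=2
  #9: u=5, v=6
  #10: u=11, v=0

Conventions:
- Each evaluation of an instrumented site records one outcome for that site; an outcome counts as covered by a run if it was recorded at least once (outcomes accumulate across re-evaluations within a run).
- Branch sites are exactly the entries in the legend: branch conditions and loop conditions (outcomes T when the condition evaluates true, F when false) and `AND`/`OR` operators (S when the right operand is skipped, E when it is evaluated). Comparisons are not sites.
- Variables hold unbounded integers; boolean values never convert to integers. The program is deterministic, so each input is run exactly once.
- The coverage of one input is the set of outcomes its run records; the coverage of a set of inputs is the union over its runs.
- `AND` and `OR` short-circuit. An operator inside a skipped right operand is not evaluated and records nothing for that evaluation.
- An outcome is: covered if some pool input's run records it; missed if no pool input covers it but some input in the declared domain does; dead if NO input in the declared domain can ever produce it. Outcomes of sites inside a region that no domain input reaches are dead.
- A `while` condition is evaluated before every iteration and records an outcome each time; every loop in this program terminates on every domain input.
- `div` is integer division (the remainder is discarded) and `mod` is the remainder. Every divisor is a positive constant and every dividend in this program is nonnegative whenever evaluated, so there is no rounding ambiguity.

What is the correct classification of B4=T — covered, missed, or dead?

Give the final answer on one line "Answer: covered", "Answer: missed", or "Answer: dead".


no pool input records B4=T
but domain input (u=8, v=4) does record it -> reachable, so missed
Answer: missed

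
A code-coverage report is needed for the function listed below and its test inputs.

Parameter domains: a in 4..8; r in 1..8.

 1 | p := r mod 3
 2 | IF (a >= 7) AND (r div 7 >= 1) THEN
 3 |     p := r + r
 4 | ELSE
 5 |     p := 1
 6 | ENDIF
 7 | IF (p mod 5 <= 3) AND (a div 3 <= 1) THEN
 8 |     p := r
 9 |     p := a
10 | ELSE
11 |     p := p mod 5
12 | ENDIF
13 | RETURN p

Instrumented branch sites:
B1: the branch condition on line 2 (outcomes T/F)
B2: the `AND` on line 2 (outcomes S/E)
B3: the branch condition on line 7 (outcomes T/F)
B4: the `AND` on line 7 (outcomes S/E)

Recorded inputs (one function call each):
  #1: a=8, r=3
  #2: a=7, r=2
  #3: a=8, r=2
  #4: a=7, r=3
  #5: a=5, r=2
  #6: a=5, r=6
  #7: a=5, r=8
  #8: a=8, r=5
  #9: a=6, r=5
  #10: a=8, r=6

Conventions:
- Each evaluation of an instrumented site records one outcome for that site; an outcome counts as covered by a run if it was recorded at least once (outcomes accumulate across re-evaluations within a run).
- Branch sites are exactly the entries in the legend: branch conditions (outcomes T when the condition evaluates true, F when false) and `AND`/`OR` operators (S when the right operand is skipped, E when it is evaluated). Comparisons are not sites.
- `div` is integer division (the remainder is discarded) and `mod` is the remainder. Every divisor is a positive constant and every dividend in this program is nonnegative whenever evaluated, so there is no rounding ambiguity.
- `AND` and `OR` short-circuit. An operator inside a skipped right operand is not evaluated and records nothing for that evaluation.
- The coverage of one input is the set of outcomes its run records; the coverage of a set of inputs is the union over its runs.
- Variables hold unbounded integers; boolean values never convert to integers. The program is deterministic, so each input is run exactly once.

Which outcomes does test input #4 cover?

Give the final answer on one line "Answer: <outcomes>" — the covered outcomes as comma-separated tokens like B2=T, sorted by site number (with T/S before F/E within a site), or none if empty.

Simulating input #4 (a=7, r=3) step by step:
  B2->E, B1->F, B4->E, B3->F
as a set, this run covers: B1=F, B2=E, B3=F, B4=E

Answer: B1=F, B2=E, B3=F, B4=E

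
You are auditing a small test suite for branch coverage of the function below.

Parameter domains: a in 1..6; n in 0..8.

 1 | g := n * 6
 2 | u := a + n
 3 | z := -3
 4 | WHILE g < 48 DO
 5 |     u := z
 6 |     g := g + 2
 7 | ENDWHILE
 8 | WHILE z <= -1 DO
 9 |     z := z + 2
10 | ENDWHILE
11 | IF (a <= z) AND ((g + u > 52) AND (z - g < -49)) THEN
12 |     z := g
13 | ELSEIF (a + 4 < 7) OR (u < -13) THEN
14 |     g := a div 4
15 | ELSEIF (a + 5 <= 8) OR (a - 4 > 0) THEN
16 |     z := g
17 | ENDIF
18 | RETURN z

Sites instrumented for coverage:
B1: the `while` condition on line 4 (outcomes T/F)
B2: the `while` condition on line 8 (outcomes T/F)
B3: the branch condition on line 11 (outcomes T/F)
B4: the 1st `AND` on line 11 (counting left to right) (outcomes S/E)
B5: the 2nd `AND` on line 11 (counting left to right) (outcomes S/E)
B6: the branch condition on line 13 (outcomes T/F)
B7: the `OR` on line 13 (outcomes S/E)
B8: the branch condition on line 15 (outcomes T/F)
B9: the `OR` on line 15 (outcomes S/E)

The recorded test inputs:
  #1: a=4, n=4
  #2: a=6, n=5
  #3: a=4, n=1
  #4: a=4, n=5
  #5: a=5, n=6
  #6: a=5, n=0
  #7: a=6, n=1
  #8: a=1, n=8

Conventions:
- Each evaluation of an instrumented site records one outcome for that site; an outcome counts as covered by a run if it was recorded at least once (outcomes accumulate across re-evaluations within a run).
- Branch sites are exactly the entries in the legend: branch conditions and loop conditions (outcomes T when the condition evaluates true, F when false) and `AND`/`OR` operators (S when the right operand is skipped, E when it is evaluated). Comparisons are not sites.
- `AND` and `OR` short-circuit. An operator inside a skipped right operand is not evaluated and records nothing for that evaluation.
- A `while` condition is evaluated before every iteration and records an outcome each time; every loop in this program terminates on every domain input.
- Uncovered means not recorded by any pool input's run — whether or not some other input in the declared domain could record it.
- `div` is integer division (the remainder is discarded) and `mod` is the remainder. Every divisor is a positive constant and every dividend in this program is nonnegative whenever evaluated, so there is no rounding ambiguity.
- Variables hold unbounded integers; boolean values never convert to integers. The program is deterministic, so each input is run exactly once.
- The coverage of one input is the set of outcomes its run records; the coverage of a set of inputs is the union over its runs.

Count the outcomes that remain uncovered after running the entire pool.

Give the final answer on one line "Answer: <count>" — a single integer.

input #1 (a=4, n=4): events B1->T, B1->T, B1->T, B1->T, B1->T, B1->T, B1->T, B1->T, B1->T, B1->T, B1->T, B1->T, B1->F, B2->T, ...; covers B1=T, B1=F, B2=T, B2=F, B3=F, B4=S, B6=F, B7=E, B8=F, B9=E
input #2 (a=6, n=5): events B1->T, B1->T, B1->T, B1->T, B1->T, B1->T, B1->T, B1->T, B1->T, B1->F, B2->T, B2->T, B2->F, B4->S, ...; covers B1=T, B1=F, B2=T, B2=F, B3=F, B4=S, B6=F, B7=E, B8=T, B9=E
input #3 (a=4, n=1): events B1->T, B1->T, B1->T, B1->T, B1->T, B1->T, B1->T, B1->T, B1->T, B1->T, B1->T, B1->T, B1->T, B1->T, ...; covers B1=T, B1=F, B2=T, B2=F, B3=F, B4=S, B6=F, B7=E, B8=F, B9=E
input #4 (a=4, n=5): events B1->T, B1->T, B1->T, B1->T, B1->T, B1->T, B1->T, B1->T, B1->T, B1->F, B2->T, B2->T, B2->F, B4->S, ...; covers B1=T, B1=F, B2=T, B2=F, B3=F, B4=S, B6=F, B7=E, B8=F, B9=E
input #5 (a=5, n=6): events B1->T, B1->T, B1->T, B1->T, B1->T, B1->T, B1->F, B2->T, B2->T, B2->F, B4->S, B3->F, B7->E, B6->F, ...; covers B1=T, B1=F, B2=T, B2=F, B3=F, B4=S, B6=F, B7=E, B8=T, B9=E
input #6 (a=5, n=0): events B1->T, B1->T, B1->T, B1->T, B1->T, B1->T, B1->T, B1->T, B1->T, B1->T, B1->T, B1->T, B1->T, B1->T, ...; covers B1=T, B1=F, B2=T, B2=F, B3=F, B4=S, B6=F, B7=E, B8=T, B9=E
input #7 (a=6, n=1): events B1->T, B1->T, B1->T, B1->T, B1->T, B1->T, B1->T, B1->T, B1->T, B1->T, B1->T, B1->T, B1->T, B1->T, ...; covers B1=T, B1=F, B2=T, B2=F, B3=F, B4=S, B6=F, B7=E, B8=T, B9=E
input #8 (a=1, n=8): events B1->F, B2->T, B2->T, B2->F, B4->E, B5->E, B3->F, B7->S, B6->T; covers B1=F, B2=T, B2=F, B3=F, B4=E, B5=E, B6=T, B7=S
union over the pool: B1=T, B1=F, B2=T, B2=F, B3=F, B4=S, B4=E, B5=E, B6=T, B6=F, B7=S, B7=E, B8=T, B8=F, B9=E
uncovered (3 of 18): B3=T, B5=S, B9=S

Answer: 3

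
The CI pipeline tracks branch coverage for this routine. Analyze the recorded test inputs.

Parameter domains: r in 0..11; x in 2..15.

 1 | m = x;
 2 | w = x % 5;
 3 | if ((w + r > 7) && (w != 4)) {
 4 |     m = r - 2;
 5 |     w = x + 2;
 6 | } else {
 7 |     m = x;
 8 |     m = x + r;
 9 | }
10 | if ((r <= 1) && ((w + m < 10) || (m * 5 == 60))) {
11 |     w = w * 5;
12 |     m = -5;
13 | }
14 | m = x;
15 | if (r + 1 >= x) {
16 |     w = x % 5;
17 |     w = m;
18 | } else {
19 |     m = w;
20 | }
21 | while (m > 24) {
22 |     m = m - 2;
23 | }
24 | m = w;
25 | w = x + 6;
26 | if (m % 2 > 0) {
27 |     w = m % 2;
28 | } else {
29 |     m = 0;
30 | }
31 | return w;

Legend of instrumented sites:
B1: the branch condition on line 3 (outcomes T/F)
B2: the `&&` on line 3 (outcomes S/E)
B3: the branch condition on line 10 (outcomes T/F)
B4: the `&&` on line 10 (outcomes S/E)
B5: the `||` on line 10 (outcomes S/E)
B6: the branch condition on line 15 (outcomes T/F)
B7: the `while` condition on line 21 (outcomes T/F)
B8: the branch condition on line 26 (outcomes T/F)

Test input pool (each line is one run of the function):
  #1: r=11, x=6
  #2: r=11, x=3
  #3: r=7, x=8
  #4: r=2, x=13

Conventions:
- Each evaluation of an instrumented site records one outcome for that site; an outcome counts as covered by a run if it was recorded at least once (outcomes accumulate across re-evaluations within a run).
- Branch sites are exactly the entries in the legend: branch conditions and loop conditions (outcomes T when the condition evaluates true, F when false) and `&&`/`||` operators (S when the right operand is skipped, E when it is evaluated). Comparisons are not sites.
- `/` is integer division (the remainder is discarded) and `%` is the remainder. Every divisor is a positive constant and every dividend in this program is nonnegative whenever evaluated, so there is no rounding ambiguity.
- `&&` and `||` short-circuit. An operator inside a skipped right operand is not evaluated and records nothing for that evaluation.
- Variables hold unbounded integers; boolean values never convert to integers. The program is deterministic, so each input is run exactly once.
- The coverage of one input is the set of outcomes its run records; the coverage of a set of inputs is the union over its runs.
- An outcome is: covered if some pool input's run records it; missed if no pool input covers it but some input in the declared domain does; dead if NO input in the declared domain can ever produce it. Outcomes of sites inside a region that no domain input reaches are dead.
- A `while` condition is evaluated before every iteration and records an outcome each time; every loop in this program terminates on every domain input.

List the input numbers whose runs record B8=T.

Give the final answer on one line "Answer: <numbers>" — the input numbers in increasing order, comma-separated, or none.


input #1 (r=11, x=6): never hits B8=T
input #2 (r=11, x=3): hits B8=T
input #3 (r=7, x=8): never hits B8=T
input #4 (r=2, x=13): hits B8=T
Answer: 2, 4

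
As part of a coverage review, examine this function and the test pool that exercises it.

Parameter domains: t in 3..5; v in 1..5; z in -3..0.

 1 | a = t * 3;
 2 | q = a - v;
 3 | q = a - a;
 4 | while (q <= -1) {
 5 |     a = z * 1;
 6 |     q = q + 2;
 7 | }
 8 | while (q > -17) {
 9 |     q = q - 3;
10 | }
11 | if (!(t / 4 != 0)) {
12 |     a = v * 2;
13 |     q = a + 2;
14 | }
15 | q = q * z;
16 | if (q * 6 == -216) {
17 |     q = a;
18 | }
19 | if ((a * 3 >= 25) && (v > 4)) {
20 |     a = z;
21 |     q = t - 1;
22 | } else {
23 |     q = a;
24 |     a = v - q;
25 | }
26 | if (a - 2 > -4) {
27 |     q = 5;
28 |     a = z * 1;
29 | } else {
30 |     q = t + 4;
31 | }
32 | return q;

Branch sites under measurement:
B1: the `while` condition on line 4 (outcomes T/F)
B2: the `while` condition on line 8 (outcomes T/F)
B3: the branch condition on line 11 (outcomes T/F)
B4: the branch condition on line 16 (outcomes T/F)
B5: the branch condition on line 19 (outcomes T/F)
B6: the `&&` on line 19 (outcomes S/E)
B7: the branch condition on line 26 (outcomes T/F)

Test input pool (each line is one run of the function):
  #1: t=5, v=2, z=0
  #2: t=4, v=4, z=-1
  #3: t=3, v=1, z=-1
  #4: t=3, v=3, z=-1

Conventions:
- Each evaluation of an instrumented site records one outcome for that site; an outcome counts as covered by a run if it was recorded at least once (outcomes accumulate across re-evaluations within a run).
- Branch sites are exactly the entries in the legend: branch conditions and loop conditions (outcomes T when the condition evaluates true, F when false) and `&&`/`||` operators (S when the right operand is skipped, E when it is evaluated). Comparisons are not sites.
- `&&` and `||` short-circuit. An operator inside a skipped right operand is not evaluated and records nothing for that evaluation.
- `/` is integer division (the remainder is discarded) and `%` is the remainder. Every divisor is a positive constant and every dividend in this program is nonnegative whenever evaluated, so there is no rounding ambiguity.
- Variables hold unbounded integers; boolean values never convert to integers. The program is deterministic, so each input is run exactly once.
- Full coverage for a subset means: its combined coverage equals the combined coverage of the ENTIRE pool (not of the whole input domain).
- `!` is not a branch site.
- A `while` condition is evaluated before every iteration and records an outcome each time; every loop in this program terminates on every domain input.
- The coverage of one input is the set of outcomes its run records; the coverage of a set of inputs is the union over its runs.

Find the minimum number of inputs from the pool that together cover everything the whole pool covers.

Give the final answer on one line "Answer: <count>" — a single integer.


test 1 (t=5, v=2, z=0) hits B1=F, B2=T, B2=F, B3=F, B4=F, B5=F, B6=E, B7=F
test 2 (t=4, v=4, z=-1) hits B1=F, B2=T, B2=F, B3=F, B4=F, B5=F, B6=E, B7=F
test 3 (t=3, v=1, z=-1) hits B1=F, B2=T, B2=F, B3=T, B4=F, B5=F, B6=S, B7=T
test 4 (t=3, v=3, z=-1) hits B1=F, B2=T, B2=F, B3=T, B4=F, B5=F, B6=S, B7=F
together the pool reaches 11 outcomes: B1=F, B2=T, B2=F, B3=T, B3=F, B4=F, B5=F, B6=S, B6=E, B7=T, B7=F
no size-1 subset reaches all 11 outcomes (best union: 8/11)
at size 2, {1, 3} reaches all 11 outcomes; every lexicographically earlier size-2 subset fails
Answer: 2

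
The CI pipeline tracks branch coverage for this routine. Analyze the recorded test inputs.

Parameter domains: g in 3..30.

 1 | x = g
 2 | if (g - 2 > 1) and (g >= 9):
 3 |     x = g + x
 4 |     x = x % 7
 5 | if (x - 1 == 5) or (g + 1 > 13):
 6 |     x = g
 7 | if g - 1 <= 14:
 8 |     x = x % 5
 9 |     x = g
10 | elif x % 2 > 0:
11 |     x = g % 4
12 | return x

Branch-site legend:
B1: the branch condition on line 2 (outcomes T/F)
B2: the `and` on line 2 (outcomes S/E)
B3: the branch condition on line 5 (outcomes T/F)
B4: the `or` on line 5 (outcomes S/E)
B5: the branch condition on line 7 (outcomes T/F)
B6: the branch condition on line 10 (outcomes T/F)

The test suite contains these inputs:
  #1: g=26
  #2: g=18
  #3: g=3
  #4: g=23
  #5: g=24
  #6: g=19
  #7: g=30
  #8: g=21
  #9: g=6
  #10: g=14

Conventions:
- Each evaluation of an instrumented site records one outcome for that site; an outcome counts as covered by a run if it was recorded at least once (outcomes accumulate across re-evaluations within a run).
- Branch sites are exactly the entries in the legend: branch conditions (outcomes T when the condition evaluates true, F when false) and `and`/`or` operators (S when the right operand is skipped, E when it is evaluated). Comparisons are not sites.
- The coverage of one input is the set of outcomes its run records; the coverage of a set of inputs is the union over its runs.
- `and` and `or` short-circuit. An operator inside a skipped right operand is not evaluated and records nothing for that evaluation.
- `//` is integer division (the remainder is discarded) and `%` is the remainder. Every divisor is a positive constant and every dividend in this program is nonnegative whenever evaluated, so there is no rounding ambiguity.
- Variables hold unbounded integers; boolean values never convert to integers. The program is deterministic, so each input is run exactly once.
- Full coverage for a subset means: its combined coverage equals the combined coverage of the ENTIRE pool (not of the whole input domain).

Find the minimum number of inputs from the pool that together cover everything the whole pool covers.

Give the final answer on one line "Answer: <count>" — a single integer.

test 1 (g=26) hits B1=T, B2=E, B3=T, B4=E, B5=F, B6=F
test 2 (g=18) hits B1=T, B2=E, B3=T, B4=E, B5=F, B6=F
test 3 (g=3) hits B1=F, B2=S, B3=F, B4=E, B5=T
test 4 (g=23) hits B1=T, B2=E, B3=T, B4=E, B5=F, B6=T
test 5 (g=24) hits B1=T, B2=E, B3=T, B4=S, B5=F, B6=F
test 6 (g=19) hits B1=T, B2=E, B3=T, B4=E, B5=F, B6=T
test 7 (g=30) hits B1=T, B2=E, B3=T, B4=E, B5=F, B6=F
test 8 (g=21) hits B1=T, B2=E, B3=T, B4=E, B5=F, B6=T
test 9 (g=6) hits B1=F, B2=E, B3=T, B4=S, B5=T
test 10 (g=14) hits B1=T, B2=E, B3=T, B4=E, B5=T
union over all inputs: B1=T, B1=F, B2=S, B2=E, B3=T, B3=F, B4=S, B4=E, B5=T, B5=F, B6=T, B6=F (12 outcomes)
no size-1 subset reaches all 12 outcomes (best union: 6/12)
no size-2 subset reaches all 12 outcomes (best union: 11/12)
inputs {3, 4, 5} (size 3) cover everything; no size-3 subset with a lexicographically smaller index list covers all 12

Answer: 3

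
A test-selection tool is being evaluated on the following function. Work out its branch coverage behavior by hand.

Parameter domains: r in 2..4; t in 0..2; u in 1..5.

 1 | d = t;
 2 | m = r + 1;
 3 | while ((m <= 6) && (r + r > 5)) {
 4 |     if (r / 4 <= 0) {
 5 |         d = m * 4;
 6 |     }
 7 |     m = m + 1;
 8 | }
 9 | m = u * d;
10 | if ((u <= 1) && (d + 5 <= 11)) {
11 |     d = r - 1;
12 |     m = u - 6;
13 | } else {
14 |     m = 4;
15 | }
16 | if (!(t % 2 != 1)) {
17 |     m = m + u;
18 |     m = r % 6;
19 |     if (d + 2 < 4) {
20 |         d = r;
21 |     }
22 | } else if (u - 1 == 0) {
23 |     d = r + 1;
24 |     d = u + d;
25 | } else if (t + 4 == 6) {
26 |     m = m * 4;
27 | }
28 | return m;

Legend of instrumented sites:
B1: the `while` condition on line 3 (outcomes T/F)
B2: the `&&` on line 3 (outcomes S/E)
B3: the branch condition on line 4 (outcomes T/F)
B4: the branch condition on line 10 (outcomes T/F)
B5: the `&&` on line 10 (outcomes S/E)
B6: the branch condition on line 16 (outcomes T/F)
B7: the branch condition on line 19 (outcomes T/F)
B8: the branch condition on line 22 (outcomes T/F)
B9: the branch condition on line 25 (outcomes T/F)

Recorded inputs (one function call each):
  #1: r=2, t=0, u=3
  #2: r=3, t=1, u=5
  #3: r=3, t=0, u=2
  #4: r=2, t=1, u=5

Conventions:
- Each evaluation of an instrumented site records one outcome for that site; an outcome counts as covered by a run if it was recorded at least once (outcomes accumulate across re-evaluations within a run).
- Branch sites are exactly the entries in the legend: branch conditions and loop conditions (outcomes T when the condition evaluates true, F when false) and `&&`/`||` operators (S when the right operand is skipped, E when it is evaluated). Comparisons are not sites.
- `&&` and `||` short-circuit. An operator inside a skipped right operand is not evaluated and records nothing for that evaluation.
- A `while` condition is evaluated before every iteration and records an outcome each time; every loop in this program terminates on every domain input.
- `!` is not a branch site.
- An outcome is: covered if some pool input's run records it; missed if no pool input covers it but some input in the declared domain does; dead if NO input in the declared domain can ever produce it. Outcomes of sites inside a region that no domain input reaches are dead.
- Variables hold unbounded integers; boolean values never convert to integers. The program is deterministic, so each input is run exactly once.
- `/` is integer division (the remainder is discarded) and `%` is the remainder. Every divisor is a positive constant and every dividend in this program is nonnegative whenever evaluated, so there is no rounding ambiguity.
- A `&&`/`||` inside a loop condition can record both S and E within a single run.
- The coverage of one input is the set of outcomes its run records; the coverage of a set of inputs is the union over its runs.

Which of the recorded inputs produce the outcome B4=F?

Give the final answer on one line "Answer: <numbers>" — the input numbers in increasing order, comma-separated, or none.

input #1 (r=2, t=0, u=3): produces B4=F
input #2 (r=3, t=1, u=5): produces B4=F
input #3 (r=3, t=0, u=2): produces B4=F
input #4 (r=2, t=1, u=5): produces B4=F

Answer: 1, 2, 3, 4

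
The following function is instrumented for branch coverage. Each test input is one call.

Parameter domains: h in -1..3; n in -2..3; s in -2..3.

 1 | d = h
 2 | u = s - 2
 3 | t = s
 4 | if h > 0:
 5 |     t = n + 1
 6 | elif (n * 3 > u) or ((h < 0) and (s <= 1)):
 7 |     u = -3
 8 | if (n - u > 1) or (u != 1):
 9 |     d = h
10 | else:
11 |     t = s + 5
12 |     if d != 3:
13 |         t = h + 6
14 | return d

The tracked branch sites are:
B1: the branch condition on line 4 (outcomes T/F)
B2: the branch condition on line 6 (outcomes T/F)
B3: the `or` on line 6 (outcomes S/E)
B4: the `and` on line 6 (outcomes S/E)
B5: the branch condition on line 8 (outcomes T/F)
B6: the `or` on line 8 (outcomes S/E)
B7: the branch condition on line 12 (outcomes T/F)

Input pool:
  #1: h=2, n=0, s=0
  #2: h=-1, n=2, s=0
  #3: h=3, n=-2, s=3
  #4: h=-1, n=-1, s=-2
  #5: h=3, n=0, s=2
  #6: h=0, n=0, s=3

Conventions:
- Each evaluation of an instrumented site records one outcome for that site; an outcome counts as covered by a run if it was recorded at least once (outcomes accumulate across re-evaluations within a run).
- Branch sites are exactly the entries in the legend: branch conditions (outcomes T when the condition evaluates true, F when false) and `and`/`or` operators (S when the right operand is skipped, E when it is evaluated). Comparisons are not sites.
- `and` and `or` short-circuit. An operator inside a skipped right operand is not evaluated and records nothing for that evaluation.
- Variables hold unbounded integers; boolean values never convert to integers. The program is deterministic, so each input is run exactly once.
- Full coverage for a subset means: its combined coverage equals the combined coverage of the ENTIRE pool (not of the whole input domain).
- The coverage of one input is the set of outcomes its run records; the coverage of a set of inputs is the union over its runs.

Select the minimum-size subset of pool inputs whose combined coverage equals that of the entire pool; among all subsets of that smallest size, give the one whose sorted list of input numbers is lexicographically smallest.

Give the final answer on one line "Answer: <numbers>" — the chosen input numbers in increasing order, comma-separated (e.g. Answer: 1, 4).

#1 (h=2, n=0, s=0) -> B1->T, B6->S, B5->T; covered: B1=T, B5=T, B6=S
#2 (h=-1, n=2, s=0) -> B1->F, B3->S, B2->T, B6->S, B5->T; covered: B1=F, B2=T, B3=S, B5=T, B6=S
#3 (h=3, n=-2, s=3) -> B1->T, B6->E, B5->F, B7->F; covered: B1=T, B5=F, B6=E, B7=F
#4 (h=-1, n=-1, s=-2) -> B1->F, B3->S, B2->T, B6->S, B5->T; covered: B1=F, B2=T, B3=S, B5=T, B6=S
#5 (h=3, n=0, s=2) -> B1->T, B6->E, B5->T; covered: B1=T, B5=T, B6=E
#6 (h=0, n=0, s=3) -> B1->F, B3->E, B4->S, B2->F, B6->E, B5->F, B7->T; covered: B1=F, B2=F, B3=E, B4=S, B5=F, B6=E, B7=T
the full pool covers 13 outcomes: B1=T, B1=F, B2=T, B2=F, B3=S, B3=E, B4=S, B5=T, B5=F, B6=S, B6=E, B7=T, B7=F
checked all size-1 subsets: none covers 13 outcomes (max 7/13)
checked all size-2 subsets: none covers 13 outcomes (max 11/13)
the canonical winner is {2, 3, 6}: size 3, full 13-outcome coverage, earliest index list among size-3 covers

Answer: 2, 3, 6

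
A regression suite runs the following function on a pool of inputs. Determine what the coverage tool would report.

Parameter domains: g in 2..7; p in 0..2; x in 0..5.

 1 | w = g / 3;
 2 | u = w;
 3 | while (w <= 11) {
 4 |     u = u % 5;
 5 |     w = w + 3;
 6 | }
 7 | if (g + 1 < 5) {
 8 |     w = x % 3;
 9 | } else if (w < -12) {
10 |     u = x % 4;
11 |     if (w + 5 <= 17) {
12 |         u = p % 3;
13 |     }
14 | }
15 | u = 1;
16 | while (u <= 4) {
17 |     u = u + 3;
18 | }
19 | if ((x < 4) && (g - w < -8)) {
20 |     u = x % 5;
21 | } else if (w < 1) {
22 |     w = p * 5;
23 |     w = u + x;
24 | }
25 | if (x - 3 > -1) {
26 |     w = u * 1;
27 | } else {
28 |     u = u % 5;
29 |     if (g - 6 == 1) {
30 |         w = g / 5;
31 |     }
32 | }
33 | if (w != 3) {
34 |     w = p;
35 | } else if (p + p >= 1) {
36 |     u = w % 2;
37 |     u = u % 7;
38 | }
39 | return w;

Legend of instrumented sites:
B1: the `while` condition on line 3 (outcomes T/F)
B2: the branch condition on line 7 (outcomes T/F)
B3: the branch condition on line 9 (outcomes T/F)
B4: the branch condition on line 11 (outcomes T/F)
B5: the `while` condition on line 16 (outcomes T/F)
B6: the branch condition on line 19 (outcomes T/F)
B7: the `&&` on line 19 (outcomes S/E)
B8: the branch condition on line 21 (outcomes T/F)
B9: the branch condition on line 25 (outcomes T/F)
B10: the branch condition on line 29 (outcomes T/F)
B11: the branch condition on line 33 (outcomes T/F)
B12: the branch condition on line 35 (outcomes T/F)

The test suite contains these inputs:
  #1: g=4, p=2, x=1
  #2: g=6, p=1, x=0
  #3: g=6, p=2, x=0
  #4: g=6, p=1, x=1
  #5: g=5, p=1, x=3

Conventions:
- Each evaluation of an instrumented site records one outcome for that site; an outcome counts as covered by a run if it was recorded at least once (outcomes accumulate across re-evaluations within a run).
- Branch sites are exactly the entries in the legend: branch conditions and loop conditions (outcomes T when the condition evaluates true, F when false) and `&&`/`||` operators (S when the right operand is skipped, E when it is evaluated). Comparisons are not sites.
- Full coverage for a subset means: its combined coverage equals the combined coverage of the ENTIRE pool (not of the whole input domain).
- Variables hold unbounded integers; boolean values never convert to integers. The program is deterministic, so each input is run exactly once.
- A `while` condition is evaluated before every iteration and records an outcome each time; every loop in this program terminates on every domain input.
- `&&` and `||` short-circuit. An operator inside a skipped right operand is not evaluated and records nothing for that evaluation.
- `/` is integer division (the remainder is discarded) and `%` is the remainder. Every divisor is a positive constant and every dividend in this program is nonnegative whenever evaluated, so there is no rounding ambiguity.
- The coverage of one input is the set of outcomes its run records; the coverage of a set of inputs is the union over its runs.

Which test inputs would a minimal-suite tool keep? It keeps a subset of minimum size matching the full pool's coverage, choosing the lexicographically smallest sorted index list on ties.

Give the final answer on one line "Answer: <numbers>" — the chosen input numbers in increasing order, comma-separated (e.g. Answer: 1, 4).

#1 (g=4, p=2, x=1) -> covered: B1=T, B1=F, B2=F, B3=F, B5=T, B5=F, B6=T, B7=E, B9=F, B10=F, B11=T
#2 (g=6, p=1, x=0) -> covered: B1=T, B1=F, B2=F, B3=F, B5=T, B5=F, B6=F, B7=E, B8=F, B9=F, B10=F, B11=T
#3 (g=6, p=2, x=0) -> covered: B1=T, B1=F, B2=F, B3=F, B5=T, B5=F, B6=F, B7=E, B8=F, B9=F, B10=F, B11=T
#4 (g=6, p=1, x=1) -> covered: B1=T, B1=F, B2=F, B3=F, B5=T, B5=F, B6=F, B7=E, B8=F, B9=F, B10=F, B11=T
#5 (g=5, p=1, x=3) -> covered: B1=T, B1=F, B2=F, B3=F, B5=T, B5=F, B6=F, B7=E, B8=F, B9=T, B11=T
union over all inputs: B1=T, B1=F, B2=F, B3=F, B5=T, B5=F, B6=T, B6=F, B7=E, B8=F, B9=T, B9=F, B10=F, B11=T (14 outcomes)
no size-1 subset reaches all 14 outcomes (best union: 12/14)
at size 2, {1, 5} reaches all 14 outcomes; every lexicographically earlier size-2 subset fails

Answer: 1, 5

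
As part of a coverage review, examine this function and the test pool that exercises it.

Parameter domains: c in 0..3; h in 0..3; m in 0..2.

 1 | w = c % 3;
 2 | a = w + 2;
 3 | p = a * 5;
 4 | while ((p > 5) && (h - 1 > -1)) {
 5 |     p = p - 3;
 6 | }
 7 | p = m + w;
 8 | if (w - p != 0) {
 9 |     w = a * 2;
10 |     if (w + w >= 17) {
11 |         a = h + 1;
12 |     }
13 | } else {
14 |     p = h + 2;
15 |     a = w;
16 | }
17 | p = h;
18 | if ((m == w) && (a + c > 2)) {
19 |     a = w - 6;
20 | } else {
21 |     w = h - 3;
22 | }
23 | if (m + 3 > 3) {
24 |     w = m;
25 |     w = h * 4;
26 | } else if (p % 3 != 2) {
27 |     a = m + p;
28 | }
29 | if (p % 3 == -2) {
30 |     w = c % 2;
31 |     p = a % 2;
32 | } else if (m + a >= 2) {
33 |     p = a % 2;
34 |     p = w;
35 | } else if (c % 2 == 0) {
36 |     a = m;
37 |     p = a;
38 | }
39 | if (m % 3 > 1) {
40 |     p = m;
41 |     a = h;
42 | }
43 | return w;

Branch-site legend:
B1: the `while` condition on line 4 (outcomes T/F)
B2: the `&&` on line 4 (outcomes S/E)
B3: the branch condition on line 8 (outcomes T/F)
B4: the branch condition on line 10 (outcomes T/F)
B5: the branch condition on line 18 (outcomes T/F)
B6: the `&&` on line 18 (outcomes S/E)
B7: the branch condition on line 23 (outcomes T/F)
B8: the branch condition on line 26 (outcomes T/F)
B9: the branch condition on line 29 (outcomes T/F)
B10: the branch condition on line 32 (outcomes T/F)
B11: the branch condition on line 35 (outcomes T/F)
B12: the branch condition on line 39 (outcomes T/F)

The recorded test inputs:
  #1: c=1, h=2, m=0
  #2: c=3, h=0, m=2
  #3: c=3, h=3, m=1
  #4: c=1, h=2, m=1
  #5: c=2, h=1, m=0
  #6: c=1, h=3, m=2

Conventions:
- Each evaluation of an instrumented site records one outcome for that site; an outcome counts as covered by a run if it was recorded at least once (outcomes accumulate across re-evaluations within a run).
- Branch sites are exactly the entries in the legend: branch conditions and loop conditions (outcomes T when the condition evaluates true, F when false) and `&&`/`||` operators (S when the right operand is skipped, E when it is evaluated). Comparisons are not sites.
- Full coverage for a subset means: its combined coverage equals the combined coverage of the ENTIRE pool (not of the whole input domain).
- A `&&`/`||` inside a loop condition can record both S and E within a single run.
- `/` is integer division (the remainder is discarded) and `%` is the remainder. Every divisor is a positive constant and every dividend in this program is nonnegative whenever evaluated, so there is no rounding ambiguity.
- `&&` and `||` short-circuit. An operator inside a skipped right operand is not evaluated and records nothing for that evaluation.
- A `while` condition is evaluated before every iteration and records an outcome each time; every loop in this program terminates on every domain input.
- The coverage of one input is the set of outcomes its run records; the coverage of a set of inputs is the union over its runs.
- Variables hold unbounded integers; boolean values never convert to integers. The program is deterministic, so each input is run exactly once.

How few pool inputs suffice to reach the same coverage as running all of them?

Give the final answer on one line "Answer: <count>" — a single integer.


input #1, c=1, h=2, m=0: events B2->E, B1->T, B2->E, B1->T, B2->E, B1->T, B2->E, B1->T, B2->S, B1->F, B3->F, B6->S, B5->F, B7->F, ...; outcomes B1=T, B1=F, B2=S, B2=E, B3=F, B5=F, B6=S, B7=F, B8=F, B9=F, B10=F, B11=F, B12=F
input #2, c=3, h=0, m=2: events B2->E, B1->F, B3->T, B4->F, B6->S, B5->F, B7->T, B9->F, B10->T, B12->T; outcomes B1=F, B2=E, B3=T, B4=F, B5=F, B6=S, B7=T, B9=F, B10=T, B12=T
input #3, c=3, h=3, m=1: events B2->E, B1->T, B2->E, B1->T, B2->S, B1->F, B3->T, B4->F, B6->S, B5->F, B7->T, B9->F, B10->T, B12->F; outcomes B1=T, B1=F, B2=S, B2=E, B3=T, B4=F, B5=F, B6=S, B7=T, B9=F, B10=T, B12=F
input #4, c=1, h=2, m=1: events B2->E, B1->T, B2->E, B1->T, B2->E, B1->T, B2->E, B1->T, B2->S, B1->F, B3->T, B4->F, B6->S, B5->F, ...; outcomes B1=T, B1=F, B2=S, B2=E, B3=T, B4=F, B5=F, B6=S, B7=T, B9=F, B10=T, B12=F
input #5, c=2, h=1, m=0: events B2->E, B1->T, B2->E, B1->T, B2->E, B1->T, B2->E, B1->T, B2->E, B1->T, B2->S, B1->F, B3->F, B6->S, ...; outcomes B1=T, B1=F, B2=S, B2=E, B3=F, B5=F, B6=S, B7=F, B8=T, B9=F, B10=F, B11=T, B12=F
input #6, c=1, h=3, m=2: events B2->E, B1->T, B2->E, B1->T, B2->E, B1->T, B2->E, B1->T, B2->S, B1->F, B3->T, B4->F, B6->S, B5->F, ...; outcomes B1=T, B1=F, B2=S, B2=E, B3=T, B4=F, B5=F, B6=S, B7=T, B9=F, B10=T, B12=T
pool-wide coverage (20 outcomes): B1=T, B1=F, B2=S, B2=E, B3=T, B3=F, B4=F, B5=F, B6=S, B7=T, B7=F, B8=T, B8=F, B9=F, B10=T, B10=F, B11=T, B11=F, B12=T, B12=F
checked all size-1 subsets: none covers 20 outcomes (max 13/20)
checked all size-2 subsets: none covers 20 outcomes (max 18/20)
size 3: inputs {1, 2, 5} cover all 20 outcomes, and no lexicographically smaller subset of this size does
Answer: 3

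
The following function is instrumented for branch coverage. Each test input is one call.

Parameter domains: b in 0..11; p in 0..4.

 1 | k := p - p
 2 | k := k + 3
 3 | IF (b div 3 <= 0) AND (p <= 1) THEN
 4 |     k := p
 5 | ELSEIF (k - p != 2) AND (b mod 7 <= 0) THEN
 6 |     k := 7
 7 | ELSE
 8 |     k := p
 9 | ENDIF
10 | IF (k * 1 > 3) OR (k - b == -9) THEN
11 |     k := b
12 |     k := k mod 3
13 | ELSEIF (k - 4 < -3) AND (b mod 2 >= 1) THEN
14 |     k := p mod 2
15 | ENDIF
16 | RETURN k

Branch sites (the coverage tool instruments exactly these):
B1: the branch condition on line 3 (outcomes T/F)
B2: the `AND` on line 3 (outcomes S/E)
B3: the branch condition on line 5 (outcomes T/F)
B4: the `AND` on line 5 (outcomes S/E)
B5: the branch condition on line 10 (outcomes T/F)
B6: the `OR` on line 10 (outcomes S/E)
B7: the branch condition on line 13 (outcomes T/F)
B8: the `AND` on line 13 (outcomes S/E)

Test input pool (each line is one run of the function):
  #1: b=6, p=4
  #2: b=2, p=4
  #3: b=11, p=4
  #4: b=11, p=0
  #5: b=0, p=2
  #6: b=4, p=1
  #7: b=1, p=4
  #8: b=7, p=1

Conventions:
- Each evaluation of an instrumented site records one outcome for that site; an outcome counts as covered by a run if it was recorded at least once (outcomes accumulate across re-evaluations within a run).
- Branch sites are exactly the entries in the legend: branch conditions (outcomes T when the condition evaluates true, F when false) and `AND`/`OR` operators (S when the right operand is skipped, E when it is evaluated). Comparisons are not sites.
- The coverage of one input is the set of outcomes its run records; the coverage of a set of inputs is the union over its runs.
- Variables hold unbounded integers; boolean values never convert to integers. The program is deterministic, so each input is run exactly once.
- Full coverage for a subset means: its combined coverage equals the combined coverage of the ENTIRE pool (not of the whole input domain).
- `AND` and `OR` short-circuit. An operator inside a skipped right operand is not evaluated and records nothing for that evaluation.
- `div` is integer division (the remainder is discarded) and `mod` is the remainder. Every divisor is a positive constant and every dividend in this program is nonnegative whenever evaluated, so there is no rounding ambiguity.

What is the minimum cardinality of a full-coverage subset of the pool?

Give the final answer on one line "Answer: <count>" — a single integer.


test 1 (b=6, p=4) fires B2->S, B1->F, B4->E, B3->F, B6->S, B5->T; hits B1=F, B2=S, B3=F, B4=E, B5=T, B6=S
test 2 (b=2, p=4) fires B2->E, B1->F, B4->E, B3->F, B6->S, B5->T; hits B1=F, B2=E, B3=F, B4=E, B5=T, B6=S
test 3 (b=11, p=4) fires B2->S, B1->F, B4->E, B3->F, B6->S, B5->T; hits B1=F, B2=S, B3=F, B4=E, B5=T, B6=S
test 4 (b=11, p=0) fires B2->S, B1->F, B4->E, B3->F, B6->E, B5->F, B8->E, B7->T; hits B1=F, B2=S, B3=F, B4=E, B5=F, B6=E, B7=T, B8=E
test 5 (b=0, p=2) fires B2->E, B1->F, B4->E, B3->T, B6->S, B5->T; hits B1=F, B2=E, B3=T, B4=E, B5=T, B6=S
test 6 (b=4, p=1) fires B2->S, B1->F, B4->S, B3->F, B6->E, B5->F, B8->S, B7->F; hits B1=F, B2=S, B3=F, B4=S, B5=F, B6=E, B7=F, B8=S
test 7 (b=1, p=4) fires B2->E, B1->F, B4->E, B3->F, B6->S, B5->T; hits B1=F, B2=E, B3=F, B4=E, B5=T, B6=S
test 8 (b=7, p=1) fires B2->S, B1->F, B4->S, B3->F, B6->E, B5->F, B8->S, B7->F; hits B1=F, B2=S, B3=F, B4=S, B5=F, B6=E, B7=F, B8=S
together the pool reaches 15 outcomes: B1=F, B2=S, B2=E, B3=T, B3=F, B4=S, B4=E, B5=T, B5=F, B6=S, B6=E, B7=T, B7=F, B8=S, B8=E
every size-1 subset falls short of the 15 outcomes (best: 8/15)
every size-2 subset falls short of the 15 outcomes (best: 13/15)
inputs {4, 5, 6} (size 3) cover everything; no size-3 subset with a lexicographically smaller index list covers all 15
Answer: 3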